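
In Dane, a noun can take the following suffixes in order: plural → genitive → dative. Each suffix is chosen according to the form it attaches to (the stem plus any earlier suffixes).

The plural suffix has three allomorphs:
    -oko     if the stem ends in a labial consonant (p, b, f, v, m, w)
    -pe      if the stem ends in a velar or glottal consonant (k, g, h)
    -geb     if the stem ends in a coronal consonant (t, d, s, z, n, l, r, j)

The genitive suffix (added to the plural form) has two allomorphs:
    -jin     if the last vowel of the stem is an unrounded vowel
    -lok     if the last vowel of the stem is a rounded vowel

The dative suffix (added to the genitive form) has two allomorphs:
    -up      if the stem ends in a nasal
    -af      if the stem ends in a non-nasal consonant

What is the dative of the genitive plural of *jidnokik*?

jidnokikpejinup

The final consonant of *jidnokik* is /k/, which is velar/glottal, so the plural suffix is -pe, giving *jidnokikpe*.
The plural form *jidnokikpe*: last vowel = /e/, an unrounded vowel → -jin → *jidnokikpejin*.
The genitive form *jidnokikpejin* — final consonant /n/ (a nasal) → -up → *jidnokikpejinup*.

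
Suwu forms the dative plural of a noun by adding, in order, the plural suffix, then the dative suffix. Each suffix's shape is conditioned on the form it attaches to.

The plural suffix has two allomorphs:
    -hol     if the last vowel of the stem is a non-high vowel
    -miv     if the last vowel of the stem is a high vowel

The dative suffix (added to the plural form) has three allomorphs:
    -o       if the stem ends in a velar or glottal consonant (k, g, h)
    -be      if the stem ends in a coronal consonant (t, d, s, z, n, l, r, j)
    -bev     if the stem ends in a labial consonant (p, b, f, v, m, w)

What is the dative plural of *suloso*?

Since the last vowel of *suloso* is /o/ (a non-high vowel), it takes -hol, giving *sulosohol*.
The final consonant of the plural form *sulosohol* is /l/, which is coronal, so the dative suffix is -be, giving *sulosoholbe*.

sulosoholbe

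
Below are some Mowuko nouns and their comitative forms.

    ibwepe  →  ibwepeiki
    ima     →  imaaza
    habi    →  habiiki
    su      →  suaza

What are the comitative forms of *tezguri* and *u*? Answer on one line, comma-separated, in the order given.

Looking at the last vowel of each stem: -iki when the last vowel of the stem is a front vowel (*ibwepe*, *habi*); -aza when the last vowel of the stem is a back vowel (*ima*, *su*).
*tezguri*: last vowel = /i/, a front vowel → -iki → *tezguriiki*.
Since the last vowel of *u* is /u/ (a back vowel), it takes -aza, giving *uaza*.

tezguriiki, uaza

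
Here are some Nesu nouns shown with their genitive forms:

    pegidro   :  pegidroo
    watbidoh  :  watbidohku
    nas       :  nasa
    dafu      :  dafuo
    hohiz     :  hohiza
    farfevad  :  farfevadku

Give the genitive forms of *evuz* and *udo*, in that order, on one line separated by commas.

The pattern is sibilance of the final sound: -a when the stem ends in a sibilant (*nas*, *hohiz*); -ku when the stem ends in a non-sibilant consonant (*watbidoh*, *farfevad*); -o when the stem ends in a vowel (*pegidro*, *dafu*).
*evuz*: final sound = /z/, a sibilant → -a → *evuza*.
*udo*: final sound = /o/, a vowel → -o → *udoo*.

evuza, udoo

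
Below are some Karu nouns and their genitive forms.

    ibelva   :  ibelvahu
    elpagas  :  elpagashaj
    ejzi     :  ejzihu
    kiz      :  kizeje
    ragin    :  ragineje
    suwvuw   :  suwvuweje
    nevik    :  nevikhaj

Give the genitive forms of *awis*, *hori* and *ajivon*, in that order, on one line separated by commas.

awishaj, horihu, ajivoneje

The suffix is conditioned by the final sound: -haj when the stem ends in a voiceless consonant (*elpagas*, *nevik*); -eje when the stem ends in a voiced consonant (*kiz*, *ragin*, *suwvuw*); -hu when the stem ends in a vowel (*ibelva*, *ejzi*).
*awis* — final sound /s/ (a voiceless consonant) → -haj → *awishaj*.
Since the final sound of *hori* is /i/ (a vowel), it takes -hu, giving *horihu*.
The final sound of *ajivon* is /n/, which is a voiced consonant, so the suffix is -eje, giving *ajivoneje*.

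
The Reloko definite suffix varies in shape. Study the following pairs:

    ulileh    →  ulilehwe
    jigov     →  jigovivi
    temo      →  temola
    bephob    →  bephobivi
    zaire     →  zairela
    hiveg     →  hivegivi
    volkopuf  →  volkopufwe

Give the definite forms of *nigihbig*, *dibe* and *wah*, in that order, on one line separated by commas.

nigihbigivi, dibela, wahwe

Looking at the final sound of each stem: -we when the stem ends in a voiceless consonant (*ulileh*, *volkopuf*); -ivi when the stem ends in a voiced consonant (*jigov*, *bephob*, *hiveg*); -la when the stem ends in a vowel (*temo*, *zaire*).
Since the final sound of *nigihbig* is /g/ (a voiced consonant), it takes -ivi, giving *nigihbigivi*.
Since the final sound of *dibe* is /e/ (a vowel), it takes -la, giving *dibela*.
*wah* — final sound /h/ (a voiceless consonant) → -we → *wahwe*.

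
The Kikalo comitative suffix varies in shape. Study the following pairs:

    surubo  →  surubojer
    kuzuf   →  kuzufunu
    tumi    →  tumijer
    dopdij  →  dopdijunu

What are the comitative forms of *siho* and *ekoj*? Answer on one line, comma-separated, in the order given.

Looking at the final sound of each stem: -unu when the stem ends in a consonant (*kuzuf*, *dopdij*); -jer when the stem ends in a vowel (*surubo*, *tumi*).
*siho* — final sound /o/ (a vowel) → -jer → *sihojer*.
The final sound of *ekoj* is /j/, which is a consonant, so the suffix is -unu, giving *ekojunu*.

sihojer, ekojunu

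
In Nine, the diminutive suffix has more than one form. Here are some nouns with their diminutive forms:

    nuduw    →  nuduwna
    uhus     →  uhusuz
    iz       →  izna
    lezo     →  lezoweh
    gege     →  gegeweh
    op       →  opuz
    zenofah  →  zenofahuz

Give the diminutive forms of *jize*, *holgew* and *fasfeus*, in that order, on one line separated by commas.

jizeweh, holgewna, fasfeusuz

The alternation tracks the final sound of the stem — -uz when the stem ends in a voiceless consonant (*uhus*, *op*, *zenofah*); -na when the stem ends in a voiced consonant (*nuduw*, *iz*); -weh when the stem ends in a vowel (*lezo*, *gege*).
The final sound of *jize* is /e/, which is a vowel, so the suffix is -weh, giving *jizeweh*.
*holgew* — final sound /w/ (a voiced consonant) → -na → *holgewna*.
*fasfeus* — final sound /s/ (a voiceless consonant) → -uz → *fasfeusuz*.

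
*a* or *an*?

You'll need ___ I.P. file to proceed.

The indefinite article is chosen by the initial *sound* of the following word, not its spelling.
The initialism *I.P.* is read letter by letter; the first letter, I, is pronounced /aɪ/, which begins with a vowel sound.
So the article is *an*: You'll need an I.P. file to proceed.

an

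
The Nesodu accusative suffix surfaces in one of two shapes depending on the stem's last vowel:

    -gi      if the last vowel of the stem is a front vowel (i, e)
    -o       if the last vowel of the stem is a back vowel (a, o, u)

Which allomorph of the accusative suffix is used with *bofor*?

-o

The last vowel of *bofor* is /o/, which is a back vowel, so the suffix is -o.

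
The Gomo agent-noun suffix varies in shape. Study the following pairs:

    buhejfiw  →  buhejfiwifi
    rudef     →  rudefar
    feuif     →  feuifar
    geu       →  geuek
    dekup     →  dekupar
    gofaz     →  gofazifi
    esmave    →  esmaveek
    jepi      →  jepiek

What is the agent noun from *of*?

Looking at the final sound of each stem: -ar when the stem ends in a voiceless consonant (*rudef*, *feuif*, *dekup*); -ifi when the stem ends in a voiced consonant (*buhejfiw*, *gofaz*); -ek when the stem ends in a vowel (*geu*, *esmave*, *jepi*).
Since the final sound of *of* is /f/ (a voiceless consonant), it takes -ar, giving *ofar*.

ofar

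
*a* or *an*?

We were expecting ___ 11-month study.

The indefinite article is chosen by the initial *sound* of the following word, not its spelling.
The number *11* is spoken "eleven", beginning with /ɪˈlɛvən/ — a vowel sound.
So the article is *an*: We were expecting an 11-month study.

an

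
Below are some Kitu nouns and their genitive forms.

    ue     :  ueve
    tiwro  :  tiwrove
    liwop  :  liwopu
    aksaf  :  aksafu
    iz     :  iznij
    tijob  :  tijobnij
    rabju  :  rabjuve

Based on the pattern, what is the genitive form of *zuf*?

zufu

Looking at the final sound of each stem: -u when the stem ends in a voiceless consonant (*liwop*, *aksaf*); -nij when the stem ends in a voiced consonant (*iz*, *tijob*); -ve when the stem ends in a vowel (*ue*, *tiwro*, *rabju*).
*zuf* — final sound /f/ (a voiceless consonant) → -u → *zufu*.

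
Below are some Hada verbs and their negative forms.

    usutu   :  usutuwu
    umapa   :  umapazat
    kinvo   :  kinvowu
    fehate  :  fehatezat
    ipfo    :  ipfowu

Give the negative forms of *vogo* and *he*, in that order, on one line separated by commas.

vogowu, hezat

Looking at the last vowel of each stem: -wu when the last vowel of the stem is a rounded vowel (*usutu*, *kinvo*, *ipfo*); -zat when the last vowel of the stem is an unrounded vowel (*umapa*, *fehate*).
The last vowel of *vogo* is /o/, which is a rounded vowel, so the suffix is -wu, giving *vogowu*.
Since the last vowel of *he* is /e/ (an unrounded vowel), it takes -zat, giving *hezat*.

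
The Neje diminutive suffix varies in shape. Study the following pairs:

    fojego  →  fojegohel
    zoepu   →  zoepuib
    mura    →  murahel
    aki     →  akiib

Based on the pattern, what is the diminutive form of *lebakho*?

lebakhohel

The suffix is conditioned by the last vowel: -ib when the last vowel of the stem is a high vowel (*zoepu*, *aki*); -hel when the last vowel of the stem is a non-high vowel (*fojego*, *mura*).
*lebakho* — last vowel /o/ (a non-high vowel) → -hel → *lebakhohel*.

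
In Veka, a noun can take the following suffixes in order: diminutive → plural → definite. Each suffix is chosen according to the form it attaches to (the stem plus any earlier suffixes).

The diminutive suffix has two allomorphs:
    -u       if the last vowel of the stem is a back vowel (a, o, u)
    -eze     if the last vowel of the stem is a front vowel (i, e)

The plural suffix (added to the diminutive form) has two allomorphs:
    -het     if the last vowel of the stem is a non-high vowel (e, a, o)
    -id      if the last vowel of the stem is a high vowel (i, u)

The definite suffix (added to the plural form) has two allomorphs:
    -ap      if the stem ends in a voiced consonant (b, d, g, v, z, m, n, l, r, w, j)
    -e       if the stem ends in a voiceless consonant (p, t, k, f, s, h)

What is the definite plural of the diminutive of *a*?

auidap

The last vowel of *a* is /a/, which is a back vowel, so the diminutive suffix is -u, giving *au*.
Since the last vowel of the diminutive form *au* is /u/ (a high vowel), it takes -id, giving *auid*.
The final consonant of the plural form *auid* is /d/, which is voiced, so the definite suffix is -ap, giving *auidap*.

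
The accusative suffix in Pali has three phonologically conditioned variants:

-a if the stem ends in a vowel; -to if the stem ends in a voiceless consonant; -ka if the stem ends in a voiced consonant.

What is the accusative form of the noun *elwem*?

elwemka

*elwem* — final sound /m/ (a voiced consonant) → -ka → *elwemka*.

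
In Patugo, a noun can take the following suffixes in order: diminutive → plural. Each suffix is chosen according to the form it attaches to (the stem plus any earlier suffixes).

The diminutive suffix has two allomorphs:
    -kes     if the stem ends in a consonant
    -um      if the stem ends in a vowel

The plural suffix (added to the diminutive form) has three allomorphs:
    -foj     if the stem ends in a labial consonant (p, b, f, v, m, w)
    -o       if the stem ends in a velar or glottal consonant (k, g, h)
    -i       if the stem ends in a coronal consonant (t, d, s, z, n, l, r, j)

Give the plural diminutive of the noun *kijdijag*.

*kijdijag* — final sound /g/ (a consonant) → -kes → *kijdijagkes*.
The diminutive form *kijdijagkes* — final consonant /s/ (coronal) → -i → *kijdijagkesi*.

kijdijagkesi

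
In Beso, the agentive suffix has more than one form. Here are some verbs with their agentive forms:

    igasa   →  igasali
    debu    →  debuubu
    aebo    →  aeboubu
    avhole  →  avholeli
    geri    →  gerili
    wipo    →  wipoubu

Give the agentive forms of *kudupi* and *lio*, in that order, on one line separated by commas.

Looking at the last vowel of each stem: -ubu when the last vowel of the stem is a rounded vowel (*debu*, *aebo*, *wipo*); -li when the last vowel of the stem is an unrounded vowel (*igasa*, *avhole*, *geri*).
*kudupi*: last vowel = /i/, an unrounded vowel → -li → *kudupili*.
*lio*: last vowel = /o/, a rounded vowel → -ubu → *lioubu*.

kudupili, lioubu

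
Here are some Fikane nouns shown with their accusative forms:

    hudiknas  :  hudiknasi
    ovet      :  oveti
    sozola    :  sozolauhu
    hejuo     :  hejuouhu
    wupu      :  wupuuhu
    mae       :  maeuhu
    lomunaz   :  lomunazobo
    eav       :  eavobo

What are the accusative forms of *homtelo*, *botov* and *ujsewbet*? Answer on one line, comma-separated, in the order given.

Looking at the final sound of each stem: -i when the stem ends in a voiceless consonant (*hudiknas*, *ovet*); -obo when the stem ends in a voiced consonant (*lomunaz*, *eav*); -uhu when the stem ends in a vowel (*sozola*, *hejuo*, *wupu*, *mae*).
*homtelo* — final sound /o/ (a vowel) → -uhu → *homtelouhu*.
The final sound of *botov* is /v/, which is a voiced consonant, so the suffix is -obo, giving *botovobo*.
The final sound of *ujsewbet* is /t/, which is a voiceless consonant, so the suffix is -i, giving *ujsewbeti*.

homtelouhu, botovobo, ujsewbeti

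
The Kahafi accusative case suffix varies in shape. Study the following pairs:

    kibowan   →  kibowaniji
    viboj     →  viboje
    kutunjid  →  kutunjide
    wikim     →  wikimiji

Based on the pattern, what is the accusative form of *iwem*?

The suffix is conditioned by the final consonant: -iji when the stem ends in a nasal (*kibowan*, *wikim*); -e when the stem ends in a non-nasal consonant (*viboj*, *kutunjid*).
Since the final consonant of *iwem* is /m/ (a nasal), it takes -iji, giving *iwemiji*.

iwemiji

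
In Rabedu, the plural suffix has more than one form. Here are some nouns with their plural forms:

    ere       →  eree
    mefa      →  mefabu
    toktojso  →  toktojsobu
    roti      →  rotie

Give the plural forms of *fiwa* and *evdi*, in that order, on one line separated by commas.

Looking at the last vowel of each stem: -e when the last vowel of the stem is a front vowel (*ere*, *roti*); -bu when the last vowel of the stem is a back vowel (*mefa*, *toktojso*).
Since the last vowel of *fiwa* is /a/ (a back vowel), it takes -bu, giving *fiwabu*.
The last vowel of *evdi* is /i/, which is a front vowel, so the suffix is -e, giving *evdie*.

fiwabu, evdie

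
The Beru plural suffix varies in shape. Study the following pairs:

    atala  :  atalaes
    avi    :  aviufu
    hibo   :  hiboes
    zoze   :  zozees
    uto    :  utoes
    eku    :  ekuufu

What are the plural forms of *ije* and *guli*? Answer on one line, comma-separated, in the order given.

ijees, guliufu

Looking at the last vowel of each stem: -ufu when the last vowel of the stem is a high vowel (*avi*, *eku*); -es when the last vowel of the stem is a non-high vowel (*atala*, *hibo*, *zoze*, *uto*).
*ije* — last vowel /e/ (a non-high vowel) → -es → *ijees*.
*guli*: last vowel = /i/, a high vowel → -ufu → *guliufu*.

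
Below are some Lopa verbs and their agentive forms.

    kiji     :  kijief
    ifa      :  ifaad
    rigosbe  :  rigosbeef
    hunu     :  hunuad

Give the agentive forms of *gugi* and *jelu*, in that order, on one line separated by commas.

The alternation tracks the last vowel of the stem — -ef when the last vowel of the stem is a front vowel (*kiji*, *rigosbe*); -ad when the last vowel of the stem is a back vowel (*ifa*, *hunu*).
*gugi* — last vowel /i/ (a front vowel) → -ef → *gugief*.
The last vowel of *jelu* is /u/, which is a back vowel, so the suffix is -ad, giving *jeluad*.

gugief, jeluad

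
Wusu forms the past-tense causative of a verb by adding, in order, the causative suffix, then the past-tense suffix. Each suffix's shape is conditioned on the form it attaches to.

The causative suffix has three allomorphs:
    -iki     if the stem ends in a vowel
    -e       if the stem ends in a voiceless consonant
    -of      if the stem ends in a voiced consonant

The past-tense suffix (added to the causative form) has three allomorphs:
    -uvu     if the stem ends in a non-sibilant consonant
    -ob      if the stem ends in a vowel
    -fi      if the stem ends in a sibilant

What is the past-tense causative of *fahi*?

Since the final sound of *fahi* is /i/ (a vowel), it takes -iki, giving *fahiiki*.
The causative form *fahiiki* — final sound /i/ (a vowel) → -ob → *fahiikiob*.

fahiikiob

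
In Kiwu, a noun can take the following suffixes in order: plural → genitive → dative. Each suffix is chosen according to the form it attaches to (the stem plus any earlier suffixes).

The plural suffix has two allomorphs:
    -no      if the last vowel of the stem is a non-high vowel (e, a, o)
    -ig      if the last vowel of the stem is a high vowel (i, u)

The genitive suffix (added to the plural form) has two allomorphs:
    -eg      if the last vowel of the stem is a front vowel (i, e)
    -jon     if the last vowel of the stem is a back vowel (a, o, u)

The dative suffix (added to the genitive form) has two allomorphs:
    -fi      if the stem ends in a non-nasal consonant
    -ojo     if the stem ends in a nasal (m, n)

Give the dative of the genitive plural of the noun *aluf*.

alufigegfi

The last vowel of *aluf* is /u/, which is a high vowel, so the plural suffix is -ig, giving *alufig*.
The last vowel of the plural form *alufig* is /i/, which is a front vowel, so the genitive suffix is -eg, giving *alufigeg*.
The genitive form *alufigeg* — final consonant /g/ (non-nasal) → -fi → *alufigegfi*.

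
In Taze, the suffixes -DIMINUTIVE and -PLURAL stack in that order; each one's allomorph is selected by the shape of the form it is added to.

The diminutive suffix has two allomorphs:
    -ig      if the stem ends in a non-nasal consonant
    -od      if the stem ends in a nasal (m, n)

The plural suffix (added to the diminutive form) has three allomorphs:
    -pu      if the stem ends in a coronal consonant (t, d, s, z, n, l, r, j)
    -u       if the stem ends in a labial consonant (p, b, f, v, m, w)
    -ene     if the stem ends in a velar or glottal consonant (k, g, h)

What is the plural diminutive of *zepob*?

zepobigene

Since the final consonant of *zepob* is /b/ (non-nasal), it takes -ig, giving *zepobig*.
The diminutive form *zepobig* — final consonant /g/ (velar/glottal) → -ene → *zepobigene*.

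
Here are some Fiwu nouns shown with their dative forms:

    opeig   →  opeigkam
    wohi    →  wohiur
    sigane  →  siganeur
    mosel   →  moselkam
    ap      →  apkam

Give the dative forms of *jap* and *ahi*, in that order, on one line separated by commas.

The suffix is conditioned by the final sound: -kam when the stem ends in a consonant (*opeig*, *mosel*, *ap*); -ur when the stem ends in a vowel (*wohi*, *sigane*).
*jap*: final sound = /p/, a consonant → -kam → *japkam*.
*ahi* — final sound /i/ (a vowel) → -ur → *ahiur*.

japkam, ahiur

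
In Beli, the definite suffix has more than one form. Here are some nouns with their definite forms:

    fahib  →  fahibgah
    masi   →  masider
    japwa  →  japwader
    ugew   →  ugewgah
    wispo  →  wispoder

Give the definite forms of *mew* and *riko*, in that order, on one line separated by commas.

Looking at the final sound of each stem: -gah when the stem ends in a consonant (*fahib*, *ugew*); -der when the stem ends in a vowel (*masi*, *japwa*, *wispo*).
Since the final sound of *mew* is /w/ (a consonant), it takes -gah, giving *mewgah*.
*riko* — final sound /o/ (a vowel) → -der → *rikoder*.

mewgah, rikoder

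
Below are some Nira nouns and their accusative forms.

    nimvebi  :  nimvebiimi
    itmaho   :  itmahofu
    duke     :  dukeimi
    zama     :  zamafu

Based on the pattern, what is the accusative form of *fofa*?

fofafu

The suffix is conditioned by the last vowel: -imi when the last vowel of the stem is a front vowel (*nimvebi*, *duke*); -fu when the last vowel of the stem is a back vowel (*itmaho*, *zama*).
The last vowel of *fofa* is /a/, which is a back vowel, so the suffix is -fu, giving *fofafu*.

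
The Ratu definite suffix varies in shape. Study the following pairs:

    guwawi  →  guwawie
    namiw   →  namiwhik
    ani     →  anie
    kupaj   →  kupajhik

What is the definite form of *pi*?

Looking at the final sound of each stem: -hik when the stem ends in a consonant (*namiw*, *kupaj*); -e when the stem ends in a vowel (*guwawi*, *ani*).
*pi*: final sound = /i/, a vowel → -e → *pie*.

pie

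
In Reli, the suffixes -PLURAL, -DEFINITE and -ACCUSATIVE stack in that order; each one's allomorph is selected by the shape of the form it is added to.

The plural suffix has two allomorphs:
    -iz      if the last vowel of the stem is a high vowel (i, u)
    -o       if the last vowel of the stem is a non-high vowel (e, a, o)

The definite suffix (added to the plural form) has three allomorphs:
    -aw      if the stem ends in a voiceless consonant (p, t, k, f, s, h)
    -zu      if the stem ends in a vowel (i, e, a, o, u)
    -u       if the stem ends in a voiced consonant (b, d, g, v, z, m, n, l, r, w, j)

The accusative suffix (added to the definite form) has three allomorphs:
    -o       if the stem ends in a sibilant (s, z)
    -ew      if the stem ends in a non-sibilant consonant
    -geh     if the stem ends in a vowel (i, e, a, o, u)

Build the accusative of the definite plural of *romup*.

The last vowel of *romup* is /u/, which is a high vowel, so the plural suffix is -iz, giving *romupiz*.
The final sound of the plural form *romupiz* is /z/, which is a voiced consonant, so the definite suffix is -u, giving *romupizu*.
The definite form *romupizu* — final sound /u/ (a vowel) → -geh → *romupizugeh*.

romupizugeh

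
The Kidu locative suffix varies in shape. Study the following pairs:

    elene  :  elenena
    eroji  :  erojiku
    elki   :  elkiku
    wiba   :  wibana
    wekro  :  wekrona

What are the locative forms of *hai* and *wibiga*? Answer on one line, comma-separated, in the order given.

The alternation tracks the last vowel of the stem — -ku when the last vowel of the stem is a high vowel (*eroji*, *elki*); -na when the last vowel of the stem is a non-high vowel (*elene*, *wiba*, *wekro*).
Since the last vowel of *hai* is /i/ (a high vowel), it takes -ku, giving *haiku*.
*wibiga*: last vowel = /a/, a non-high vowel → -na → *wibigana*.

haiku, wibigana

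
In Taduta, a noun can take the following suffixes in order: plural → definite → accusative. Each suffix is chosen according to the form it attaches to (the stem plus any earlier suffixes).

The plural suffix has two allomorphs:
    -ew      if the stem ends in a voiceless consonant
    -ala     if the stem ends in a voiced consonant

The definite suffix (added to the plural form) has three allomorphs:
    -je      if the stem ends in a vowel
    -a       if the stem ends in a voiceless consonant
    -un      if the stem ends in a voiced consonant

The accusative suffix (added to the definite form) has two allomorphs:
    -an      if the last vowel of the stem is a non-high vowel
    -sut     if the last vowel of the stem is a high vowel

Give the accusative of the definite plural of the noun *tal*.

talalajean

*tal*: final consonant = /l/, voiced → -ala → *talala*.
The plural form *talala* — final sound /a/ (a vowel) → -je → *talalaje*.
The last vowel of the definite form *talalaje* is /e/, which is a non-high vowel, so the accusative suffix is -an, giving *talalajean*.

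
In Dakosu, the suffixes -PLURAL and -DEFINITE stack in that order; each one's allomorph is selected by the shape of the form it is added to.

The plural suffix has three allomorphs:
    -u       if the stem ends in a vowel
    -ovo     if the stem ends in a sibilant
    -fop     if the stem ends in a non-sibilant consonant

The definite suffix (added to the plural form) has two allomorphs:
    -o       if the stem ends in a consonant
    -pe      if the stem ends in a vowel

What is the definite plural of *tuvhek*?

tuvhekfopo

*tuvhek* — final sound /k/ (a non-sibilant consonant) → -fop → *tuvhekfop*.
The plural form *tuvhekfop*: final sound = /p/, a consonant → -o → *tuvhekfopo*.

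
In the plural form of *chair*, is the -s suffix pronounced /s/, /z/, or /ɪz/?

The stem *chair* ends in a voiced non-sibilant sound.
The plural suffix surfaces as /ɪz/ after sibilants, /s/ after other voiceless consonants, and /z/ after other voiced sounds.
So the plural -s on *chair* is pronounced /z/.

/z/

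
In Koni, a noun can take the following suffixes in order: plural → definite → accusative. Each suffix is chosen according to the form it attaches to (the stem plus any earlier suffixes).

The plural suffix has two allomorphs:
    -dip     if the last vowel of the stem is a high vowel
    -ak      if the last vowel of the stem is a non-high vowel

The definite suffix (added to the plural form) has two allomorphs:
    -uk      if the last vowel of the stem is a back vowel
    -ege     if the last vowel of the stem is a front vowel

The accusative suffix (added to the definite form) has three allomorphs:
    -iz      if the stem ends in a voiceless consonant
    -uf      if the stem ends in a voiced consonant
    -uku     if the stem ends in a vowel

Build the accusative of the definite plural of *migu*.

Since the last vowel of *migu* is /u/ (a high vowel), it takes -dip, giving *migudip*.
The plural form *migudip* — last vowel /i/ (a front vowel) → -ege → *migudipege*.
The definite form *migudipege*: final sound = /e/, a vowel → -uku → *migudipegeuku*.

migudipegeuku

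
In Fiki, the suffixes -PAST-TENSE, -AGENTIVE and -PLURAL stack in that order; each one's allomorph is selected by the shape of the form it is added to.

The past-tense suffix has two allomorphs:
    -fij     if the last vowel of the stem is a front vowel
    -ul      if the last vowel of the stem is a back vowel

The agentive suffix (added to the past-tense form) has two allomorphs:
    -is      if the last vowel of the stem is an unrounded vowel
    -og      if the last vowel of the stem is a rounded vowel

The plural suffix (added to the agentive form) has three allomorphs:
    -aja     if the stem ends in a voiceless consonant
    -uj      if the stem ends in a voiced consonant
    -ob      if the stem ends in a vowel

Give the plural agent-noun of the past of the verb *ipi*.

*ipi* — last vowel /i/ (a front vowel) → -fij → *ipifij*.
The past-tense form *ipifij* — last vowel /i/ (an unrounded vowel) → -is → *ipifijis*.
The final sound of the agentive form *ipifijis* is /s/, which is a voiceless consonant, so the plural suffix is -aja, giving *ipifijisaja*.

ipifijisaja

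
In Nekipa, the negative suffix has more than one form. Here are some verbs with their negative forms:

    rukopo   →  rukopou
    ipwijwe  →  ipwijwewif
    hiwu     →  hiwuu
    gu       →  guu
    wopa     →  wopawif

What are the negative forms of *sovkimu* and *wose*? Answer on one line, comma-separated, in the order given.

sovkimuu, wosewif

The alternation tracks the last vowel of the stem — -u when the last vowel of the stem is a rounded vowel (*rukopo*, *hiwu*, *gu*); -wif when the last vowel of the stem is an unrounded vowel (*ipwijwe*, *wopa*).
The last vowel of *sovkimu* is /u/, which is a rounded vowel, so the suffix is -u, giving *sovkimuu*.
The last vowel of *wose* is /e/, which is an unrounded vowel, so the suffix is -wif, giving *wosewif*.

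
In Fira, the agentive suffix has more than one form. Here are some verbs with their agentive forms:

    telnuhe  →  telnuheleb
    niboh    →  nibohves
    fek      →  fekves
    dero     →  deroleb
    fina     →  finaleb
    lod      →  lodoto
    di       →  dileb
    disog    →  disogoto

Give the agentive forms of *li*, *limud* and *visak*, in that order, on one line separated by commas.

The alternation tracks the final sound of the stem — -ves when the stem ends in a voiceless consonant (*niboh*, *fek*); -oto when the stem ends in a voiced consonant (*lod*, *disog*); -leb when the stem ends in a vowel (*telnuhe*, *dero*, *fina*, *di*).
Since the final sound of *li* is /i/ (a vowel), it takes -leb, giving *lileb*.
*limud* — final sound /d/ (a voiced consonant) → -oto → *limudoto*.
*visak*: final sound = /k/, a voiceless consonant → -ves → *visakves*.

lileb, limudoto, visakves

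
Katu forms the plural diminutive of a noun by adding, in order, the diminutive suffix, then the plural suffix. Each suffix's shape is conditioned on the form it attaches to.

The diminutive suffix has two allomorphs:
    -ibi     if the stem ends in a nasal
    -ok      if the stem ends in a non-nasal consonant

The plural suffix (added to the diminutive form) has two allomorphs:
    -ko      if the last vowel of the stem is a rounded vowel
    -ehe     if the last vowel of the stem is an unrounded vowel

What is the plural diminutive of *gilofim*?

gilofimibiehe

*gilofim*: final consonant = /m/, a nasal → -ibi → *gilofimibi*.
Since the last vowel of the diminutive form *gilofimibi* is /i/ (an unrounded vowel), it takes -ehe, giving *gilofimibiehe*.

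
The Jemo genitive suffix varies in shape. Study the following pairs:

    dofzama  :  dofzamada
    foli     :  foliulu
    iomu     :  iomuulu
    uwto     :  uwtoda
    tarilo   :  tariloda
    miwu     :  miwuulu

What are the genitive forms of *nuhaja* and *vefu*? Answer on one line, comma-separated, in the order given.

Looking at the last vowel of each stem: -ulu when the last vowel of the stem is a high vowel (*foli*, *iomu*, *miwu*); -da when the last vowel of the stem is a non-high vowel (*dofzama*, *uwto*, *tarilo*).
Since the last vowel of *nuhaja* is /a/ (a non-high vowel), it takes -da, giving *nuhajada*.
*vefu* — last vowel /u/ (a high vowel) → -ulu → *vefuulu*.

nuhajada, vefuulu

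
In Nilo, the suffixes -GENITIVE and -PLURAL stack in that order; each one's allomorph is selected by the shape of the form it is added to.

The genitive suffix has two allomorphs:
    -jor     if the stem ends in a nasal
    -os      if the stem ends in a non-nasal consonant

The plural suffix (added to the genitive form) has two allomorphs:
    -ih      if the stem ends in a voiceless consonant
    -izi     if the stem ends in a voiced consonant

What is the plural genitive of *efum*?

efumjorizi

*efum* — final consonant /m/ (a nasal) → -jor → *efumjor*.
The genitive form *efumjor* — final consonant /r/ (voiced) → -izi → *efumjorizi*.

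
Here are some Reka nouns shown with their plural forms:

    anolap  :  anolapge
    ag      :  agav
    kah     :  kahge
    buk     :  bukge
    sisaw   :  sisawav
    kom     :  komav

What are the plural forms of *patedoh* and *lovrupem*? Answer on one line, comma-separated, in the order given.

The pattern is voicing of the final consonant: -ge when the stem ends in a voiceless consonant (*anolap*, *kah*, *buk*); -av when the stem ends in a voiced consonant (*ag*, *sisaw*, *kom*).
Since the final consonant of *patedoh* is /h/ (voiceless), it takes -ge, giving *patedohge*.
The final consonant of *lovrupem* is /m/, which is voiced, so the suffix is -av, giving *lovrupemav*.

patedohge, lovrupemav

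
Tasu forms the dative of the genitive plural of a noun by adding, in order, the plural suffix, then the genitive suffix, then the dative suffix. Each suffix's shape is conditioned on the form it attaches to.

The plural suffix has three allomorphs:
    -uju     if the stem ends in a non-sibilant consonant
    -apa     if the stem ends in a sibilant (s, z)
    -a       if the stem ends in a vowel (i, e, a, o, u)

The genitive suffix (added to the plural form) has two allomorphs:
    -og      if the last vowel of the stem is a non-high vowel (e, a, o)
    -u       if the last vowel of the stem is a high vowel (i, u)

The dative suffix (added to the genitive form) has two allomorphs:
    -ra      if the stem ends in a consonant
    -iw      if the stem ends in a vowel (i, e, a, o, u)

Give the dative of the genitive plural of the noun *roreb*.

The final sound of *roreb* is /b/, which is a non-sibilant consonant, so the plural suffix is -uju, giving *rorebuju*.
The plural form *rorebuju*: last vowel = /u/, a high vowel → -u → *rorebujuu*.
The genitive form *rorebujuu*: final sound = /u/, a vowel → -iw → *rorebujuuiw*.

rorebujuuiw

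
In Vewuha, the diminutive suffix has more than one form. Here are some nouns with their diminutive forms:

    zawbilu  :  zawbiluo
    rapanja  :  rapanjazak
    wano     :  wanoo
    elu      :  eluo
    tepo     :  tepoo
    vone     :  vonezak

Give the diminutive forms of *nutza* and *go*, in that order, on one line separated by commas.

nutzazak, goo

The suffix is conditioned by the last vowel: -o when the last vowel of the stem is a rounded vowel (*zawbilu*, *wano*, *elu*, *tepo*); -zak when the last vowel of the stem is an unrounded vowel (*rapanja*, *vone*).
*nutza*: last vowel = /a/, an unrounded vowel → -zak → *nutzazak*.
*go*: last vowel = /o/, a rounded vowel → -o → *goo*.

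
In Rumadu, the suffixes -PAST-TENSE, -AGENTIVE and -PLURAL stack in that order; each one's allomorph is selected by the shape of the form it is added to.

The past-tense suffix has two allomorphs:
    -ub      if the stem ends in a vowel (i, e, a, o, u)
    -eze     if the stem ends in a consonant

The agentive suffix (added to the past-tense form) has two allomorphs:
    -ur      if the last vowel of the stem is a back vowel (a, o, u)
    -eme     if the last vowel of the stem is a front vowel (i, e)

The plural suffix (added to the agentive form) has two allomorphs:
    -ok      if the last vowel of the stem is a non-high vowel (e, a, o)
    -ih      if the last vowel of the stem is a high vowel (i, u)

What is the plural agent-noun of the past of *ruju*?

rujuuburih

*ruju* — final sound /u/ (a vowel) → -ub → *rujuub*.
The last vowel of the past-tense form *rujuub* is /u/, which is a back vowel, so the agentive suffix is -ur, giving *rujuubur*.
The agentive form *rujuubur*: last vowel = /u/, a high vowel → -ih → *rujuuburih*.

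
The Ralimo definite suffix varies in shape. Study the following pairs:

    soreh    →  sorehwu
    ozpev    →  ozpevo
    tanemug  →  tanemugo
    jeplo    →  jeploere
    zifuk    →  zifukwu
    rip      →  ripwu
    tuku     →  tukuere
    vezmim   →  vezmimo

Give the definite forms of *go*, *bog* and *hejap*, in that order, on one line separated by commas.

Looking at the final sound of each stem: -wu when the stem ends in a voiceless consonant (*soreh*, *zifuk*, *rip*); -o when the stem ends in a voiced consonant (*ozpev*, *tanemug*, *vezmim*); -ere when the stem ends in a vowel (*jeplo*, *tuku*).
Since the final sound of *go* is /o/ (a vowel), it takes -ere, giving *goere*.
*bog* — final sound /g/ (a voiced consonant) → -o → *bogo*.
*hejap*: final sound = /p/, a voiceless consonant → -wu → *hejapwu*.

goere, bogo, hejapwu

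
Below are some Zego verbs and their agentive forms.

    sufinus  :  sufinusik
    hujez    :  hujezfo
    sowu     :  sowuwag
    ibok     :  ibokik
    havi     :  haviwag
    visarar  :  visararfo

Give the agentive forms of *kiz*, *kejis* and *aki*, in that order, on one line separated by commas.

The suffix is conditioned by the final sound: -ik when the stem ends in a voiceless consonant (*sufinus*, *ibok*); -fo when the stem ends in a voiced consonant (*hujez*, *visarar*); -wag when the stem ends in a vowel (*sowu*, *havi*).
*kiz* — final sound /z/ (a voiced consonant) → -fo → *kizfo*.
The final sound of *kejis* is /s/, which is a voiceless consonant, so the suffix is -ik, giving *kejisik*.
*aki* — final sound /i/ (a vowel) → -wag → *akiwag*.

kizfo, kejisik, akiwag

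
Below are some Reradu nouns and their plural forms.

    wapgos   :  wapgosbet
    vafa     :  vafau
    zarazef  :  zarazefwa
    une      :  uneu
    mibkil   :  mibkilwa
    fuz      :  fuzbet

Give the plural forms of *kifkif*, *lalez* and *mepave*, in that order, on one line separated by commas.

kifkifwa, lalezbet, mepaveu

The alternation tracks the final sound of the stem — -bet when the stem ends in a sibilant (*wapgos*, *fuz*); -wa when the stem ends in a non-sibilant consonant (*zarazef*, *mibkil*); -u when the stem ends in a vowel (*vafa*, *une*).
Since the final sound of *kifkif* is /f/ (a non-sibilant consonant), it takes -wa, giving *kifkifwa*.
Since the final sound of *lalez* is /z/ (a sibilant), it takes -bet, giving *lalezbet*.
The final sound of *mepave* is /e/, which is a vowel, so the suffix is -u, giving *mepaveu*.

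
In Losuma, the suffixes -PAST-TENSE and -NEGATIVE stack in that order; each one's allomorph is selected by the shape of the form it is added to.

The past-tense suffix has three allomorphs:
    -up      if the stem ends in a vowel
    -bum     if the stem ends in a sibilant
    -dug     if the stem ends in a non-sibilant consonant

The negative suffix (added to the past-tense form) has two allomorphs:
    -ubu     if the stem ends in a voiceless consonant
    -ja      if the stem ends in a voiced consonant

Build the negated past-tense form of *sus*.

Since the final sound of *sus* is /s/ (a sibilant), it takes -bum, giving *susbum*.
Since the final consonant of the past-tense form *susbum* is /m/ (voiced), it takes -ja, giving *susbumja*.

susbumja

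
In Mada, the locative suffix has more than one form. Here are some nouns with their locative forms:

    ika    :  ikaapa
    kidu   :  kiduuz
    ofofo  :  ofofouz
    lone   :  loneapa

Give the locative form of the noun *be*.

The suffix is conditioned by the last vowel: -uz when the last vowel of the stem is a rounded vowel (*kidu*, *ofofo*); -apa when the last vowel of the stem is an unrounded vowel (*ika*, *lone*).
Since the last vowel of *be* is /e/ (an unrounded vowel), it takes -apa, giving *beapa*.

beapa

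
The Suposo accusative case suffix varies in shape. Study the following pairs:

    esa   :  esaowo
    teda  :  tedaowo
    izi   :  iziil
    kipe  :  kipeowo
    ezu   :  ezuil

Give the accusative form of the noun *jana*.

janaowo

The pattern is height harmony: -il when the last vowel of the stem is a high vowel (*izi*, *ezu*); -owo when the last vowel of the stem is a non-high vowel (*esa*, *teda*, *kipe*).
The last vowel of *jana* is /a/, which is a non-high vowel, so the suffix is -owo, giving *janaowo*.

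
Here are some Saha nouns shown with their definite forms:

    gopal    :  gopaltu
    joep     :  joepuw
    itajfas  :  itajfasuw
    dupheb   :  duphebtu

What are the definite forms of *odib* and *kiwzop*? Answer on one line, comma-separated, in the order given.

The suffix is conditioned by the final consonant: -uw when the stem ends in a voiceless consonant (*joep*, *itajfas*); -tu when the stem ends in a voiced consonant (*gopal*, *dupheb*).
The final consonant of *odib* is /b/, which is voiced, so the suffix is -tu, giving *odibtu*.
The final consonant of *kiwzop* is /p/, which is voiceless, so the suffix is -uw, giving *kiwzopuw*.

odibtu, kiwzopuw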